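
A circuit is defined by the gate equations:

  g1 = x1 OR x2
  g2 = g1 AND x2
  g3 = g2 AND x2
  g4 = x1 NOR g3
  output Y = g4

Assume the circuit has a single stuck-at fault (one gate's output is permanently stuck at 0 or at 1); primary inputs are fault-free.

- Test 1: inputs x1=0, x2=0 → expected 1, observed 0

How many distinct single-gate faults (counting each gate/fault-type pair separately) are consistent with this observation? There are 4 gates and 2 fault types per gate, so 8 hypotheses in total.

Fault-free: g1=0, g2=0, g3=0, g4=1 → 1. Observed 0.
  g1 stuck-at-0: output 1 ✗
  g1 stuck-at-1: output 1 ✗
  g2 stuck-at-0: output 1 ✗
  g2 stuck-at-1: output 1 ✗
  g3 stuck-at-0: output 1 ✗
  g3 stuck-at-1: output 0 ✓
  g4 stuck-at-0: output 0 ✓
  g4 stuck-at-1: output 1 ✗
Consistent faults: {g3 stuck-at-1, g4 stuck-at-0} — 2 in all.

2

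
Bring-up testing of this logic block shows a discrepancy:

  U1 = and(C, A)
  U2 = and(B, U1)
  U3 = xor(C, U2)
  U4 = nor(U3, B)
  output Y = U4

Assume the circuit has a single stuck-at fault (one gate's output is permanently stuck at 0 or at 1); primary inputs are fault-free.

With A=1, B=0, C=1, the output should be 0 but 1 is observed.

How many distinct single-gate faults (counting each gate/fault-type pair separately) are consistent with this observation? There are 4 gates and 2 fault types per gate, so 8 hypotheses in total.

3

Fault-free: U1=1, U2=0, U3=1, U4=0 → 0. Observed 1.
  U1 stuck-at-0: output 0 ✗
  U1 stuck-at-1: output 0 ✗
  U2 stuck-at-0: output 0 ✗
  U2 stuck-at-1: output 1 ✓
  U3 stuck-at-0: output 1 ✓
  U3 stuck-at-1: output 0 ✗
  U4 stuck-at-0: output 0 ✗
  U4 stuck-at-1: output 1 ✓
Consistent faults: {U2 stuck-at-1, U3 stuck-at-0, U4 stuck-at-1} — 3 in all.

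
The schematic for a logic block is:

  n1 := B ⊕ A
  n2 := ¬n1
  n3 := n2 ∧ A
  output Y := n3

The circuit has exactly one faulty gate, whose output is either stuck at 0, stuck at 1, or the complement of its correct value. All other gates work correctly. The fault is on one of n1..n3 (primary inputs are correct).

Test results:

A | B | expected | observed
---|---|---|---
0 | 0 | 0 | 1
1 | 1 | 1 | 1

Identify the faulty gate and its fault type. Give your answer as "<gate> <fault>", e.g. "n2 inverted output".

Fault-free values for test 1 (A=0, B=0): n1=0, n2=1, n3=0, giving Y=0. Observed 1.
Test 1: faults giving observed 1 are {n3 stuck-at-1, n3 inverted output}.
Test 2 (A=1, B=1): fault-free n1=0, n2=1, n3=1 → 1; observed 1. Eliminates n3 inverted output.
Only n3 stuck-at-1 is consistent with every test.

n3 stuck-at-1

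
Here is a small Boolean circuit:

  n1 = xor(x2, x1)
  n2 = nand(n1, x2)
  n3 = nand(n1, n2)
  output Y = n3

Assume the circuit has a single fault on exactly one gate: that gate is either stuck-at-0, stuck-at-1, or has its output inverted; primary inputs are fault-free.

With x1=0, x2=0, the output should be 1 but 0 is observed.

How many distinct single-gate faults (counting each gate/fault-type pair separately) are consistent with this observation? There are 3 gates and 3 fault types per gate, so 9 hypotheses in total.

Fault-free: n1=0, n2=1, n3=1 → 1. Observed 0.
  n1 stuck-at-0: output 1 ✗
  n1 stuck-at-1: output 0 ✓
  n1 inverted output: output 0 ✓
  n2 stuck-at-0: output 1 ✗
  n2 stuck-at-1: output 1 ✗
  n2 inverted output: output 1 ✗
  n3 stuck-at-0: output 0 ✓
  n3 stuck-at-1: output 1 ✗
  n3 inverted output: output 0 ✓
Consistent faults: {n1 stuck-at-1, n1 inverted output, n3 stuck-at-0, n3 inverted output} — 4 in all.

4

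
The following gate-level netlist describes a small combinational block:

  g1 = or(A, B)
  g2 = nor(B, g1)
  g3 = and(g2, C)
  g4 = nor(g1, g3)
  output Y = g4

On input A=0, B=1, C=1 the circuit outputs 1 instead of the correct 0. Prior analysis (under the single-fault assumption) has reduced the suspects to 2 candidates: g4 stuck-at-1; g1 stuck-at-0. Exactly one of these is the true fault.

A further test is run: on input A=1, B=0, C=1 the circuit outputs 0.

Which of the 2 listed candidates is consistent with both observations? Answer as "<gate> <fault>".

g1 stuck-at-0

Evaluate each candidate on input A=1, B=0, C=1:
  g4 stuck-at-1: g1=1, g2=0, g3=0, g4=1 [stuck-at-1] → 1 — eliminated
  g1 stuck-at-0: g1=0 [stuck-at-0], g2=1, g3=1, g4=0 → 0 — matches
Only g1 stuck-at-0 reproduces the observed 0.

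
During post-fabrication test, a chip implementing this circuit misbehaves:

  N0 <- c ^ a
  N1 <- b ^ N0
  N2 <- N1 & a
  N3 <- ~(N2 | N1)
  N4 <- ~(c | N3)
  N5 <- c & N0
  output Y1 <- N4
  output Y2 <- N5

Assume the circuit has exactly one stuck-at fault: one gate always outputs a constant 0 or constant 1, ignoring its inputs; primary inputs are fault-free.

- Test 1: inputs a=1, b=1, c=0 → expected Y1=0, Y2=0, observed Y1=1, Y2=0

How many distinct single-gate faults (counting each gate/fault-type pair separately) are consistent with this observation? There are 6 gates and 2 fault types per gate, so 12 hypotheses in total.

Fault-free: N0=1, N1=0, N2=0, N3=1, N4=0, N5=0 → Y1=0, Y2=0. Observed Y1=1, Y2=0.
  N0 stuck-at-0: output Y1=1, Y2=0 ✓
  N0 stuck-at-1: output Y1=0, Y2=0 ✗
  N1 stuck-at-0: output Y1=0, Y2=0 ✗
  N1 stuck-at-1: output Y1=1, Y2=0 ✓
  N2 stuck-at-0: output Y1=0, Y2=0 ✗
  N2 stuck-at-1: output Y1=1, Y2=0 ✓
  N3 stuck-at-0: output Y1=1, Y2=0 ✓
  N3 stuck-at-1: output Y1=0, Y2=0 ✗
  N4 stuck-at-0: output Y1=0, Y2=0 ✗
  N4 stuck-at-1: output Y1=1, Y2=0 ✓
  N5 stuck-at-0: output Y1=0, Y2=0 ✗
  N5 stuck-at-1: output Y1=0, Y2=1 ✗
Consistent faults: {N0 stuck-at-0, N1 stuck-at-1, N2 stuck-at-1, N3 stuck-at-0, N4 stuck-at-1} — 5 in all.

5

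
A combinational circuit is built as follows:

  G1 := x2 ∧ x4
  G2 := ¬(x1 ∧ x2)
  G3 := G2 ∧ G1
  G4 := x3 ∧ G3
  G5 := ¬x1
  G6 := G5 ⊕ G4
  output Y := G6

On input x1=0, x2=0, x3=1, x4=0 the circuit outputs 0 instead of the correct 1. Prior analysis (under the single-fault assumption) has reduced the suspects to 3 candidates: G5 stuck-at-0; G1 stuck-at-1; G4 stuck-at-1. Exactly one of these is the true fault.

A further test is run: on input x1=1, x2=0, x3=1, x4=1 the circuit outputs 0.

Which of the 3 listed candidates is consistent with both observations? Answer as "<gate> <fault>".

Evaluate each candidate on input x1=1, x2=0, x3=1, x4=1:
  G5 stuck-at-0: G1=0, G2=1, G3=0, G4=0, G5=0 [stuck-at-0], G6=0 → 0 — matches
  G1 stuck-at-1: G1=1 [stuck-at-1], G2=1, G3=1, G4=1, G5=0, G6=1 → 1 — eliminated
  G4 stuck-at-1: G1=0, G2=1, G3=0, G4=1 [stuck-at-1], G5=0, G6=1 → 1 — eliminated
Only G5 stuck-at-0 reproduces the observed 0.

G5 stuck-at-0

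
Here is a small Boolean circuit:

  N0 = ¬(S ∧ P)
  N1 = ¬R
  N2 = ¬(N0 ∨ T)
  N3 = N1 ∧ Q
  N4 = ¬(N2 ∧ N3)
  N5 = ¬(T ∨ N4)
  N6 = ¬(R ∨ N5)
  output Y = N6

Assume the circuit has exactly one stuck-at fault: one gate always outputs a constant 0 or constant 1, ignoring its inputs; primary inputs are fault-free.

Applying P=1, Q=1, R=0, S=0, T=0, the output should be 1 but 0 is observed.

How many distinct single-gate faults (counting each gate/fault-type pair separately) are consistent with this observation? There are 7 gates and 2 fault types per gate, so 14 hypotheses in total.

Fault-free: N0=1, N1=1, N2=0, N3=1, N4=1, N5=0, N6=1 → 1. Observed 0.
  N0 stuck-at-0: output 0 ✓
  N0 stuck-at-1: output 1 ✗
  N1 stuck-at-0: output 1 ✗
  N1 stuck-at-1: output 1 ✗
  N2 stuck-at-0: output 1 ✗
  N2 stuck-at-1: output 0 ✓
  N3 stuck-at-0: output 1 ✗
  N3 stuck-at-1: output 1 ✗
  N4 stuck-at-0: output 0 ✓
  N4 stuck-at-1: output 1 ✗
  N5 stuck-at-0: output 1 ✗
  N5 stuck-at-1: output 0 ✓
  N6 stuck-at-0: output 0 ✓
  N6 stuck-at-1: output 1 ✗
Consistent faults: {N0 stuck-at-0, N2 stuck-at-1, N4 stuck-at-0, N5 stuck-at-1, N6 stuck-at-0} — 5 in all.

5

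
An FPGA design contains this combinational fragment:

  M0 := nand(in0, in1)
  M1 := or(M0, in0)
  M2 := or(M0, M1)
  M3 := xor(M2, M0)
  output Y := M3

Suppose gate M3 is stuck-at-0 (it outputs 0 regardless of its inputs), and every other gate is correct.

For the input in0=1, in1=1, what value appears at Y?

0

Propagate with M3 forced: M0=0, M1=1, M2=1, M3=0 [stuck-at-0].
So Y = 0. (Without the fault it would be 1.)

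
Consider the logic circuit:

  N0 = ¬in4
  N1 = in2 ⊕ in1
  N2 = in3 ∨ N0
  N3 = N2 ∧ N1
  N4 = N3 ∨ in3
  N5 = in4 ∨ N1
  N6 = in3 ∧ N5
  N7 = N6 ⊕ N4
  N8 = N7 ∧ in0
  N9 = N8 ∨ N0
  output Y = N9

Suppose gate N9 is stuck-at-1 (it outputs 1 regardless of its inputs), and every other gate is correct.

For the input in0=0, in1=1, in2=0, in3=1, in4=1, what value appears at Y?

Propagate with N9 forced: N0=0, N1=1, N2=1, N3=1, N4=1, N5=1, N6=1, N7=0, N8=0, N9=1 [stuck-at-1].
So Y = 1. (Without the fault it would be 0.)

1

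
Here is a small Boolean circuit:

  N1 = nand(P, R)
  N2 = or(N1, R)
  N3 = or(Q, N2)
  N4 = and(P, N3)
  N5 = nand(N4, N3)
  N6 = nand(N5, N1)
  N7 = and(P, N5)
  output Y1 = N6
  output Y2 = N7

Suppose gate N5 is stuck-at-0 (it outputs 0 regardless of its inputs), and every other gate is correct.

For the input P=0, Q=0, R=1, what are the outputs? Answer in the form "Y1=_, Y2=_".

Y1=1, Y2=0

Propagate with N5 forced: N1=1, N2=1, N3=1, N4=0, N5=0 [stuck-at-0], N6=1, N7=0.
So the outputs are Y1=1, Y2=0. (Without the fault they would be Y1=0, Y2=0.)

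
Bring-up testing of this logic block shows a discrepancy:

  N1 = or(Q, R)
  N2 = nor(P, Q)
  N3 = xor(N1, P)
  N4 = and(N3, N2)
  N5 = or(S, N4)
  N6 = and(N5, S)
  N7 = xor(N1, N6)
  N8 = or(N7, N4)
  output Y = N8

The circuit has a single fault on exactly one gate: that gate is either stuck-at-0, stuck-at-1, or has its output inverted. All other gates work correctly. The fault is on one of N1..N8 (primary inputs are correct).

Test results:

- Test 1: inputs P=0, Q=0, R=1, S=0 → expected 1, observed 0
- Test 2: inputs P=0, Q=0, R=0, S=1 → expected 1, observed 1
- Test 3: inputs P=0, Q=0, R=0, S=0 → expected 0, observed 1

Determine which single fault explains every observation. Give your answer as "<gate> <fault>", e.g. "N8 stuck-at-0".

N1 inverted output

Fault-free values for test 1 (P=0, Q=0, R=1, S=0): N1=1, N2=1, N3=1, N4=1, N5=1, N6=0, N7=1, N8=1, giving Y=1. Observed 0.
Test 1: faults giving observed 0 are {N1 stuck-at-0, N1 inverted output, N8 stuck-at-0, N8 inverted output}.
Test 2 (P=0, Q=0, R=0, S=1): fault-free N1=0, N2=1, N3=0, N4=0, N5=1, N6=1, N7=1, N8=1 → 1; observed 1. Eliminates N8 stuck-at-0, N8 inverted output.
Test 3 (P=0, Q=0, R=0, S=0): fault-free N1=0, N2=1, N3=0, N4=0, N5=0, N6=0, N7=0, N8=0 → 0; observed 1. Eliminates N1 stuck-at-0.
Only N1 inverted output is consistent with every test.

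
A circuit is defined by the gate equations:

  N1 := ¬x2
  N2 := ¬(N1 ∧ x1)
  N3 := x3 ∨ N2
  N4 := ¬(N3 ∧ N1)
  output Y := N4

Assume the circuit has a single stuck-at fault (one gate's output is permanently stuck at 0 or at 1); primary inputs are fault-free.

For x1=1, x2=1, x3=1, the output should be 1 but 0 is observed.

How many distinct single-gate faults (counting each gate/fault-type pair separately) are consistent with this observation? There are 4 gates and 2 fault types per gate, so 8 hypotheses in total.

2

Fault-free: N1=0, N2=1, N3=1, N4=1 → 1. Observed 0.
  N1 stuck-at-0: output 1 ✗
  N1 stuck-at-1: output 0 ✓
  N2 stuck-at-0: output 1 ✗
  N2 stuck-at-1: output 1 ✗
  N3 stuck-at-0: output 1 ✗
  N3 stuck-at-1: output 1 ✗
  N4 stuck-at-0: output 0 ✓
  N4 stuck-at-1: output 1 ✗
Consistent faults: {N1 stuck-at-1, N4 stuck-at-0} — 2 in all.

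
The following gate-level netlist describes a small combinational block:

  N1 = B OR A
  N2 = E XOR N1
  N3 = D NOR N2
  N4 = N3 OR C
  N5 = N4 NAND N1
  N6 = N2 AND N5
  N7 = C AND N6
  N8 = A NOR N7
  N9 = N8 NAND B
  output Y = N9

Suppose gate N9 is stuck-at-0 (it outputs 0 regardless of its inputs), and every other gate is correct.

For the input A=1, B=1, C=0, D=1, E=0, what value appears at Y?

Propagate with N9 forced: N1=1, N2=1, N3=0, N4=0, N5=1, N6=1, N7=0, N8=0, N9=0 [stuck-at-0].
So Y = 0. (Without the fault it would be 1.)

0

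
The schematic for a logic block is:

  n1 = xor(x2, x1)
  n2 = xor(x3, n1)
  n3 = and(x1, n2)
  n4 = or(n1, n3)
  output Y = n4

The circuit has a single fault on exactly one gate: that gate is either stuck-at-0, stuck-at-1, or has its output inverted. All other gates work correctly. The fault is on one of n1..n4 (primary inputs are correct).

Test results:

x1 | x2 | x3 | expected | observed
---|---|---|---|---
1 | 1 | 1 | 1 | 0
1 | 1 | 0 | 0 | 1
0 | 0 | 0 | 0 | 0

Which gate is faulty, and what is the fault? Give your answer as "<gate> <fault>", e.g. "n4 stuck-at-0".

Fault-free values for test 1 (x1=1, x2=1, x3=1): n1=0, n2=1, n3=1, n4=1, giving Y=1. Observed 0.
Test 1: faults giving observed 0 are {n2 stuck-at-0, n2 inverted output, n3 stuck-at-0, n3 inverted output, n4 stuck-at-0, n4 inverted output}.
Test 2 (x1=1, x2=1, x3=0): fault-free n1=0, n2=0, n3=0, n4=0 → 0; observed 1. Eliminates n2 stuck-at-0, n3 stuck-at-0, n4 stuck-at-0.
Test 3 (x1=0, x2=0, x3=0): fault-free n1=0, n2=0, n3=0, n4=0 → 0; observed 0. Eliminates n3 inverted output, n4 inverted output.
Only n2 inverted output is consistent with every test.

n2 inverted output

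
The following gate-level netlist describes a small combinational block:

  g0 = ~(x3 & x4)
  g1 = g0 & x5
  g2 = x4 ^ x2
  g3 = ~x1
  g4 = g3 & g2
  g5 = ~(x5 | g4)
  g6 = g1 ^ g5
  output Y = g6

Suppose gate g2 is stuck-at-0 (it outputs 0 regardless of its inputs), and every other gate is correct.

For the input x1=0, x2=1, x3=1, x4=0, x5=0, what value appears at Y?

1

Propagate with g2 forced: g0=1, g1=0, g2=0 [stuck-at-0], g3=1, g4=0, g5=1, g6=1.
So Y = 1. (Without the fault it would be 0.)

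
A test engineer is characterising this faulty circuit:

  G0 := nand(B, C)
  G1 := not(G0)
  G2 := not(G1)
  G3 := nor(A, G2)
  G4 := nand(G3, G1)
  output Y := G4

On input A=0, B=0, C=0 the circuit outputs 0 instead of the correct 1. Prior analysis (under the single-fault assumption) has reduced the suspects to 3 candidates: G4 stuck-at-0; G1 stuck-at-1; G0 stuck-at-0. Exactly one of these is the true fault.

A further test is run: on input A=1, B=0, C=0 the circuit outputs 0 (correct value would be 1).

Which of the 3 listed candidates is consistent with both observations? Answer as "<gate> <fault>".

Evaluate each candidate on input A=1, B=0, C=0:
  G4 stuck-at-0: G0=1, G1=0, G2=1, G3=0, G4=0 [stuck-at-0] → 0 — matches
  G1 stuck-at-1: G0=1, G1=1 [stuck-at-1], G2=0, G3=0, G4=1 → 1 — eliminated
  G0 stuck-at-0: G0=0 [stuck-at-0], G1=1, G2=0, G3=0, G4=1 → 1 — eliminated
Only G4 stuck-at-0 reproduces the observed 0.

G4 stuck-at-0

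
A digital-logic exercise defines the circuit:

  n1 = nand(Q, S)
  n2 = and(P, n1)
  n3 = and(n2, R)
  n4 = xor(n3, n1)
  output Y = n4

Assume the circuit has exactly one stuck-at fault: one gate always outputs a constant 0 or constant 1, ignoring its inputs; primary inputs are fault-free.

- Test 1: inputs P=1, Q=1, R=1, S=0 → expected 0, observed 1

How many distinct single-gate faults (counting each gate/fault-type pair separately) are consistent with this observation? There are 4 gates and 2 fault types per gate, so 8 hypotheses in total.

Fault-free: n1=1, n2=1, n3=1, n4=0 → 0. Observed 1.
  n1 stuck-at-0: output 0 ✗
  n1 stuck-at-1: output 0 ✗
  n2 stuck-at-0: output 1 ✓
  n2 stuck-at-1: output 0 ✗
  n3 stuck-at-0: output 1 ✓
  n3 stuck-at-1: output 0 ✗
  n4 stuck-at-0: output 0 ✗
  n4 stuck-at-1: output 1 ✓
Consistent faults: {n2 stuck-at-0, n3 stuck-at-0, n4 stuck-at-1} — 3 in all.

3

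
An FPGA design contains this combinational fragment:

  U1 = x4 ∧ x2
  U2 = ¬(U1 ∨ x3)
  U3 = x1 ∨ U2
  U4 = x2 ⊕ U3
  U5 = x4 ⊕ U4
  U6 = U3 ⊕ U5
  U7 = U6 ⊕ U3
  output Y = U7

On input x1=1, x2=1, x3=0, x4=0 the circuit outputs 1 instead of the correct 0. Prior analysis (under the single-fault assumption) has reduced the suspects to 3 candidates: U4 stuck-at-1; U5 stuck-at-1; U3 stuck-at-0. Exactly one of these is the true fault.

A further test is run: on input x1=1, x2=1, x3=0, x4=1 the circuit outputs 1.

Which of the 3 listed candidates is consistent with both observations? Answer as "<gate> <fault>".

Evaluate each candidate on input x1=1, x2=1, x3=0, x4=1:
  U4 stuck-at-1: U1=1, U2=0, U3=1, U4=1 [stuck-at-1], U5=0, U6=1, U7=0 → 0 — eliminated
  U5 stuck-at-1: U1=1, U2=0, U3=1, U4=0, U5=1 [stuck-at-1], U6=0, U7=1 → 1 — matches
  U3 stuck-at-0: U1=1, U2=0, U3=0 [stuck-at-0], U4=1, U5=0, U6=0, U7=0 → 0 — eliminated
Only U5 stuck-at-1 reproduces the observed 1.

U5 stuck-at-1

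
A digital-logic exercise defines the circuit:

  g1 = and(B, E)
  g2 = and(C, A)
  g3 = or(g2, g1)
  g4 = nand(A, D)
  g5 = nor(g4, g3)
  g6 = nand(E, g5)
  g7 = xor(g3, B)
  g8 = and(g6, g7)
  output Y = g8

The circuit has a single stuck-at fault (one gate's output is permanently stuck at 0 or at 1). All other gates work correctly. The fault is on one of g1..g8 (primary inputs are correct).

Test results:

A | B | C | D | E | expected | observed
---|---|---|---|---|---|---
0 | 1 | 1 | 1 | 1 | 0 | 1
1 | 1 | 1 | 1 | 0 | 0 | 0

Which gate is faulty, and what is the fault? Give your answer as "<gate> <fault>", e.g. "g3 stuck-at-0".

g1 stuck-at-0

Fault-free values for test 1 (A=0, B=1, C=1, D=1, E=1): g1=1, g2=0, g3=1, g4=1, g5=0, g6=1, g7=0, g8=0, giving Y=0. Observed 1.
Test 1: faults giving observed 1 are {g1 stuck-at-0, g3 stuck-at-0, g7 stuck-at-1, g8 stuck-at-1}.
Test 2 (A=1, B=1, C=1, D=1, E=0): fault-free g1=0, g2=1, g3=1, g4=0, g5=0, g6=1, g7=0, g8=0 → 0; observed 0. Eliminates g3 stuck-at-0, g7 stuck-at-1, g8 stuck-at-1.
Only g1 stuck-at-0 is consistent with every test.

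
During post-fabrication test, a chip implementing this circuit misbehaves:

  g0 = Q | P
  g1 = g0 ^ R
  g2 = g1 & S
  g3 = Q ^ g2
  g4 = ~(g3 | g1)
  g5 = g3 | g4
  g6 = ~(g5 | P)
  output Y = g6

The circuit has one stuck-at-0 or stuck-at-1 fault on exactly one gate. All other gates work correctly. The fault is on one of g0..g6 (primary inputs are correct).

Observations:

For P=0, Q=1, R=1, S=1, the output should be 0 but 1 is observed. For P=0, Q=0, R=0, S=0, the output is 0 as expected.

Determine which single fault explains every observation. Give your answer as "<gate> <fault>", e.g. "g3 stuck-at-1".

Fault-free values for test 1 (P=0, Q=1, R=1, S=1): g0=1, g1=0, g2=0, g3=1, g4=0, g5=1, g6=0, giving Y=0. Observed 1.
Test 1: faults giving observed 1 are {g0 stuck-at-0, g1 stuck-at-1, g5 stuck-at-0, g6 stuck-at-1}.
Test 2 (P=0, Q=0, R=0, S=0): fault-free g0=0, g1=0, g2=0, g3=0, g4=1, g5=1, g6=0 → 0; observed 0. Eliminates g1 stuck-at-1, g5 stuck-at-0, g6 stuck-at-1.
Only g0 stuck-at-0 is consistent with every test.

g0 stuck-at-0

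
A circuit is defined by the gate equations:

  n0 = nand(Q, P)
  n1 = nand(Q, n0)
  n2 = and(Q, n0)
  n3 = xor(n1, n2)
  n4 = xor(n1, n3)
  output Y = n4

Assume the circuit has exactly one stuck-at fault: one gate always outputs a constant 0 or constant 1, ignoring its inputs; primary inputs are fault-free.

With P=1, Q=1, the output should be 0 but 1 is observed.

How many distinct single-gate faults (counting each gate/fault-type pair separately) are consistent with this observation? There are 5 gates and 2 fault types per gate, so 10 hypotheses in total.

4

Fault-free: n0=0, n1=1, n2=0, n3=1, n4=0 → 0. Observed 1.
  n0 stuck-at-0: output 0 ✗
  n0 stuck-at-1: output 1 ✓
  n1 stuck-at-0: output 0 ✗
  n1 stuck-at-1: output 0 ✗
  n2 stuck-at-0: output 0 ✗
  n2 stuck-at-1: output 1 ✓
  n3 stuck-at-0: output 1 ✓
  n3 stuck-at-1: output 0 ✗
  n4 stuck-at-0: output 0 ✗
  n4 stuck-at-1: output 1 ✓
Consistent faults: {n0 stuck-at-1, n2 stuck-at-1, n3 stuck-at-0, n4 stuck-at-1} — 4 in all.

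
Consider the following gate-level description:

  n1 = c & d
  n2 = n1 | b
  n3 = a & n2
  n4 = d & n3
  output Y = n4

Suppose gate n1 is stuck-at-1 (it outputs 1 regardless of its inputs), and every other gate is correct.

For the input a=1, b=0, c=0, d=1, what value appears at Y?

1

Propagate with n1 forced: n1=1 [stuck-at-1], n2=1, n3=1, n4=1.
So Y = 1. (Without the fault it would be 0.)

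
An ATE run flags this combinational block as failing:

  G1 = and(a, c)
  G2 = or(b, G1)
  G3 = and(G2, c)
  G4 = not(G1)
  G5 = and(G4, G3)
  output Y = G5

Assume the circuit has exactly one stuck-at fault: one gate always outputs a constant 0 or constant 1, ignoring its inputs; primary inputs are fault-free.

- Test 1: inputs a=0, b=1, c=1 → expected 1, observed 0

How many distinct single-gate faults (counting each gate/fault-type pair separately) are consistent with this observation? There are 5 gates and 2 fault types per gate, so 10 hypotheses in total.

Fault-free: G1=0, G2=1, G3=1, G4=1, G5=1 → 1. Observed 0.
  G1 stuck-at-0: output 1 ✗
  G1 stuck-at-1: output 0 ✓
  G2 stuck-at-0: output 0 ✓
  G2 stuck-at-1: output 1 ✗
  G3 stuck-at-0: output 0 ✓
  G3 stuck-at-1: output 1 ✗
  G4 stuck-at-0: output 0 ✓
  G4 stuck-at-1: output 1 ✗
  G5 stuck-at-0: output 0 ✓
  G5 stuck-at-1: output 1 ✗
Consistent faults: {G1 stuck-at-1, G2 stuck-at-0, G3 stuck-at-0, G4 stuck-at-0, G5 stuck-at-0} — 5 in all.

5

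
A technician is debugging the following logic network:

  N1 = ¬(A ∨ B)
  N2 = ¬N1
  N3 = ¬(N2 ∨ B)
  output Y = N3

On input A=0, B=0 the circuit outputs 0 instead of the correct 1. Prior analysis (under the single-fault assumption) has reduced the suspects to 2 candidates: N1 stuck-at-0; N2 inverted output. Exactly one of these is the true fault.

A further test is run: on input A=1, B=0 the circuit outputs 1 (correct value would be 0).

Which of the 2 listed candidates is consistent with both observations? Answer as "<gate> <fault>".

N2 inverted output

Evaluate each candidate on input A=1, B=0:
  N1 stuck-at-0: N1=0 [stuck-at-0], N2=1, N3=0 → 0 — eliminated
  N2 inverted output: N1=0, N2=0 [inverted output], N3=1 → 1 — matches
Only N2 inverted output reproduces the observed 1.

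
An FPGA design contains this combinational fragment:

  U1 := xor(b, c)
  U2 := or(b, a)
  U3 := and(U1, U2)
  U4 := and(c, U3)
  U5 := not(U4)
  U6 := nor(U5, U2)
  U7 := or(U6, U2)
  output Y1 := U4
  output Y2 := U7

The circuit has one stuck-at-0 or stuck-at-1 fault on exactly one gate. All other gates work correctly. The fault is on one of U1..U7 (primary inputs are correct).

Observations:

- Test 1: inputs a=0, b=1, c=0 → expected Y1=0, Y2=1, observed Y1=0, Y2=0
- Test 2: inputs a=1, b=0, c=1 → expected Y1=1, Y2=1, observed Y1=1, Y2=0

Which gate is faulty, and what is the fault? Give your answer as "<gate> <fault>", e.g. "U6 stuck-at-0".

U7 stuck-at-0

Fault-free values for test 1 (a=0, b=1, c=0): U1=1, U2=1, U3=1, U4=0, U5=1, U6=0, U7=1, giving Y1=0, Y2=1. Observed Y1=0, Y2=0.
Test 1: faults giving observed Y1=0, Y2=0 are {U2 stuck-at-0, U7 stuck-at-0}.
Test 2 (a=1, b=0, c=1): fault-free U1=1, U2=1, U3=1, U4=1, U5=0, U6=0, U7=1 → Y1=1, Y2=1; observed Y1=1, Y2=0. Eliminates U2 stuck-at-0.
Only U7 stuck-at-0 is consistent with every test.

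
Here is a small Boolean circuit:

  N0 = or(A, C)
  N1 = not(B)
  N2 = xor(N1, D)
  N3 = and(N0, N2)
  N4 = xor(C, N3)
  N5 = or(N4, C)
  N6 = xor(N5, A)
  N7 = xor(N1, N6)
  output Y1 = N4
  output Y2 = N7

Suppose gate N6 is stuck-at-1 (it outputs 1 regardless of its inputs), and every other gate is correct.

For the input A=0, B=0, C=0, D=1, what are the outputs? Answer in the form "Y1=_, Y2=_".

Y1=0, Y2=0

Propagate with N6 forced: N0=0, N1=1, N2=0, N3=0, N4=0, N5=0, N6=1 [stuck-at-1], N7=0.
So the outputs are Y1=0, Y2=0. (Without the fault they would be Y1=0, Y2=1.)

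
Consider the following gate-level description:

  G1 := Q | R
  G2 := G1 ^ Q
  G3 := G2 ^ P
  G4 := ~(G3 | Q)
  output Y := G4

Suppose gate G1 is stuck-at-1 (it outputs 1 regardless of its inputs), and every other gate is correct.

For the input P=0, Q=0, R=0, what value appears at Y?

0

Propagate with G1 forced: G1=1 [stuck-at-1], G2=1, G3=1, G4=0.
So Y = 0. (Without the fault it would be 1.)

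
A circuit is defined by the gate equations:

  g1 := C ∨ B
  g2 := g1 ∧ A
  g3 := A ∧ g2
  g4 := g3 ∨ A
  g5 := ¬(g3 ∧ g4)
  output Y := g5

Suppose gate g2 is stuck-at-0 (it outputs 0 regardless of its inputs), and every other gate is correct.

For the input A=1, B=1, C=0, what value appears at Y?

1

Propagate with g2 forced: g1=1, g2=0 [stuck-at-0], g3=0, g4=1, g5=1.
So Y = 1. (Without the fault it would be 0.)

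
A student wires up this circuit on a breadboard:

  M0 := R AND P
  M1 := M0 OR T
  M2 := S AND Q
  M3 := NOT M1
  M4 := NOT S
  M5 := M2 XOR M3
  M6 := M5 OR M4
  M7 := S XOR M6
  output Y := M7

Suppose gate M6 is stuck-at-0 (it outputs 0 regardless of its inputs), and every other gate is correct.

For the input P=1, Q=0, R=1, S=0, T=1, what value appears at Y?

Propagate with M6 forced: M0=1, M1=1, M2=0, M3=0, M4=1, M5=0, M6=0 [stuck-at-0], M7=0.
So Y = 0. (Without the fault it would be 1.)

0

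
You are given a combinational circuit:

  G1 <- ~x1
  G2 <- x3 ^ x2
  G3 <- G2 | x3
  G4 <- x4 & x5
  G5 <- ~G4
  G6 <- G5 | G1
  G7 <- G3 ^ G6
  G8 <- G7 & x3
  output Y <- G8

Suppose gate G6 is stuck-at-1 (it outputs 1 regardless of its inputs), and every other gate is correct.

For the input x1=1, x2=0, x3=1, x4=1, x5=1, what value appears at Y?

0

Propagate with G6 forced: G1=0, G2=1, G3=1, G4=1, G5=0, G6=1 [stuck-at-1], G7=0, G8=0.
So Y = 0. (Without the fault it would be 1.)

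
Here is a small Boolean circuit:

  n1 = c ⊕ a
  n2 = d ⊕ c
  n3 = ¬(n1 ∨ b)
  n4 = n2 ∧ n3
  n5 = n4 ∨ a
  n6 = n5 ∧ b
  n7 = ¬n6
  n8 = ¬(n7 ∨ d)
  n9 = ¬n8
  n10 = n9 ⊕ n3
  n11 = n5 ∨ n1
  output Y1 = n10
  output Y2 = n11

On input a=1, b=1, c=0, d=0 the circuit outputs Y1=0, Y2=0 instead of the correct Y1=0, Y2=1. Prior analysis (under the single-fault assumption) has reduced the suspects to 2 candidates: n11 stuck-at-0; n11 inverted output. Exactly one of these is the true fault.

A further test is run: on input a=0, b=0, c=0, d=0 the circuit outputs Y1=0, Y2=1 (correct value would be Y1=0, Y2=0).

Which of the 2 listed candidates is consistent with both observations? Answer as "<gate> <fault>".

n11 inverted output

Evaluate each candidate on input a=0, b=0, c=0, d=0:
  n11 stuck-at-0: n1=0, n2=0, n3=1, n4=0, n5=0, n6=0, n7=1, n8=0, n9=1, n10=0, n11=0 [stuck-at-0] → Y1=0, Y2=0 — eliminated
  n11 inverted output: n1=0, n2=0, n3=1, n4=0, n5=0, n6=0, n7=1, n8=0, n9=1, n10=0, n11=1 [inverted output] → Y1=0, Y2=1 — matches
Only n11 inverted output reproduces the observed Y1=0, Y2=1.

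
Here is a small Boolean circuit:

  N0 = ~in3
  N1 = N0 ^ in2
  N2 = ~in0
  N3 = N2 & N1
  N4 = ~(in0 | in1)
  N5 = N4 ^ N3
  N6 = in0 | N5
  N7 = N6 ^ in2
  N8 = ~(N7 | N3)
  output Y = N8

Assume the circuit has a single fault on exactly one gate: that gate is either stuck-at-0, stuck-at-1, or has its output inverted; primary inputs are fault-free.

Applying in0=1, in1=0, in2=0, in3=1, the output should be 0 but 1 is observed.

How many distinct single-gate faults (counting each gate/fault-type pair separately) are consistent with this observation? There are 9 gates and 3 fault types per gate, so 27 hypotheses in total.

Fault-free: N0=0, N1=0, N2=0, N3=0, N4=0, N5=0, N6=1, N7=1, N8=0 → 0. Observed 1.
  N0: none of the 3 fault types match ✗
  N1: none of the 3 fault types match ✗
  N2: none of the 3 fault types match ✗
  N3: none of the 3 fault types match ✗
  N4: none of the 3 fault types match ✗
  N5: none of the 3 fault types match ✗
  N6: stuck-at-0, inverted output ✓; others ✗
  N7: stuck-at-0, inverted output ✓; others ✗
  N8: stuck-at-1, inverted output ✓; others ✗
Consistent faults: {N6 stuck-at-0, N6 inverted output, N7 stuck-at-0, N7 inverted output, N8 stuck-at-1, N8 inverted output} — 6 in all.

6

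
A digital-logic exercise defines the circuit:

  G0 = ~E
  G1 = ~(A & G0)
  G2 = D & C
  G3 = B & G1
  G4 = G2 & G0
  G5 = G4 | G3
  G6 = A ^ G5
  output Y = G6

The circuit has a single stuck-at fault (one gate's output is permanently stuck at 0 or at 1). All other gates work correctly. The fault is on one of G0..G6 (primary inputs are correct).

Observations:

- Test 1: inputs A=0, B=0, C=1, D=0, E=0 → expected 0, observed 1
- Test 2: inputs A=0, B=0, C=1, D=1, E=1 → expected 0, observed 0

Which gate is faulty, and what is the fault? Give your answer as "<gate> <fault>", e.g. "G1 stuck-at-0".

G2 stuck-at-1

Fault-free values for test 1 (A=0, B=0, C=1, D=0, E=0): G0=1, G1=1, G2=0, G3=0, G4=0, G5=0, G6=0, giving Y=0. Observed 1.
Test 1: faults giving observed 1 are {G2 stuck-at-1, G3 stuck-at-1, G4 stuck-at-1, G5 stuck-at-1, G6 stuck-at-1}.
Test 2 (A=0, B=0, C=1, D=1, E=1): fault-free G0=0, G1=1, G2=1, G3=0, G4=0, G5=0, G6=0 → 0; observed 0. Eliminates G3 stuck-at-1, G4 stuck-at-1, G5 stuck-at-1, G6 stuck-at-1.
Only G2 stuck-at-1 is consistent with every test.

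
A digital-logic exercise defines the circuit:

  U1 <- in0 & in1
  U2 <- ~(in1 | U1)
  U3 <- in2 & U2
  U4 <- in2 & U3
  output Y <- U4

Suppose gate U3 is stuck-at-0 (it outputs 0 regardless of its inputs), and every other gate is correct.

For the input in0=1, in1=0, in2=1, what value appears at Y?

Propagate with U3 forced: U1=0, U2=1, U3=0 [stuck-at-0], U4=0.
So Y = 0. (Without the fault it would be 1.)

0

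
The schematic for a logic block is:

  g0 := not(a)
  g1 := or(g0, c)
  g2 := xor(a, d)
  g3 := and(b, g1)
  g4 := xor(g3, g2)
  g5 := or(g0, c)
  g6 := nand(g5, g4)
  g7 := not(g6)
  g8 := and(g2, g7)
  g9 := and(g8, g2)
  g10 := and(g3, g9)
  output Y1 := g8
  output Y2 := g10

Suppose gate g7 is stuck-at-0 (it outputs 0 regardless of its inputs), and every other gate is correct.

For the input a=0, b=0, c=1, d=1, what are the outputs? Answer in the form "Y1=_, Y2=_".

Propagate with g7 forced: g0=1, g1=1, g2=1, g3=0, g4=1, g5=1, g6=0, g7=0 [stuck-at-0], g8=0, g9=0, g10=0.
So the outputs are Y1=0, Y2=0. (Without the fault they would be Y1=1, Y2=0.)

Y1=0, Y2=0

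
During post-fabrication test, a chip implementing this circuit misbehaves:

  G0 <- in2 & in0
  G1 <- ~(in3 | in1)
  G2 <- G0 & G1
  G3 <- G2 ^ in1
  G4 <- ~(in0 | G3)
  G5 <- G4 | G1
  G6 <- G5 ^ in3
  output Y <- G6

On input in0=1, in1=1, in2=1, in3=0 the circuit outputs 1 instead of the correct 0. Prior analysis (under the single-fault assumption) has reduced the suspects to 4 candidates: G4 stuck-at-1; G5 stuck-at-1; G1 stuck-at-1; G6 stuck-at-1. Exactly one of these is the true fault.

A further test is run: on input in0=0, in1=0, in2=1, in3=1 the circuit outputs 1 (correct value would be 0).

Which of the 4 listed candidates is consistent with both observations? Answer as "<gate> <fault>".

Evaluate each candidate on input in0=0, in1=0, in2=1, in3=1:
  G4 stuck-at-1: G0=0, G1=0, G2=0, G3=0, G4=1 [stuck-at-1], G5=1, G6=0 → 0 — eliminated
  G5 stuck-at-1: G0=0, G1=0, G2=0, G3=0, G4=1, G5=1 [stuck-at-1], G6=0 → 0 — eliminated
  G1 stuck-at-1: G0=0, G1=1 [stuck-at-1], G2=0, G3=0, G4=1, G5=1, G6=0 → 0 — eliminated
  G6 stuck-at-1: G0=0, G1=0, G2=0, G3=0, G4=1, G5=1, G6=1 [stuck-at-1] → 1 — matches
Only G6 stuck-at-1 reproduces the observed 1.

G6 stuck-at-1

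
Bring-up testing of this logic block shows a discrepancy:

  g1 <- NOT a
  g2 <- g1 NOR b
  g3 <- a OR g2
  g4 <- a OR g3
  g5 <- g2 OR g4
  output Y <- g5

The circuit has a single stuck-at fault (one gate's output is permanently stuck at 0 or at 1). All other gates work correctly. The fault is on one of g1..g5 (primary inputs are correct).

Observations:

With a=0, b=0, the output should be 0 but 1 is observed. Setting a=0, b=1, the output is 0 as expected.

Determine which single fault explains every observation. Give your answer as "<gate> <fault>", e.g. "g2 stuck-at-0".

Fault-free values for test 1 (a=0, b=0): g1=1, g2=0, g3=0, g4=0, g5=0, giving Y=0. Observed 1.
Test 1: faults giving observed 1 are {g1 stuck-at-0, g2 stuck-at-1, g3 stuck-at-1, g4 stuck-at-1, g5 stuck-at-1}.
Test 2 (a=0, b=1): fault-free g1=1, g2=0, g3=0, g4=0, g5=0 → 0; observed 0. Eliminates g2 stuck-at-1, g3 stuck-at-1, g4 stuck-at-1, g5 stuck-at-1.
Only g1 stuck-at-0 is consistent with every test.

g1 stuck-at-0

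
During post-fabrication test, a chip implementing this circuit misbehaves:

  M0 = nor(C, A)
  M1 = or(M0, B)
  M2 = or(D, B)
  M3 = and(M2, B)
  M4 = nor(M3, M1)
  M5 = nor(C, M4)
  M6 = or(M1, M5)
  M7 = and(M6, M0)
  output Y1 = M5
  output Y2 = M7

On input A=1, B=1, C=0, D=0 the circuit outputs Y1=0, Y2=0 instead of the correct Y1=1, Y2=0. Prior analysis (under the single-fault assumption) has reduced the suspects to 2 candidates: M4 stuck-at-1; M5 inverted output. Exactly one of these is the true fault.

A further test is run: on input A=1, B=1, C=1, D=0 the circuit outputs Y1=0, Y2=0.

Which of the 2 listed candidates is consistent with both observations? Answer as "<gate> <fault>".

Evaluate each candidate on input A=1, B=1, C=1, D=0:
  M4 stuck-at-1: M0=0, M1=1, M2=1, M3=1, M4=1 [stuck-at-1], M5=0, M6=1, M7=0 → Y1=0, Y2=0 — matches
  M5 inverted output: M0=0, M1=1, M2=1, M3=1, M4=0, M5=1 [inverted output], M6=1, M7=0 → Y1=1, Y2=0 — eliminated
Only M4 stuck-at-1 reproduces the observed Y1=0, Y2=0.

M4 stuck-at-1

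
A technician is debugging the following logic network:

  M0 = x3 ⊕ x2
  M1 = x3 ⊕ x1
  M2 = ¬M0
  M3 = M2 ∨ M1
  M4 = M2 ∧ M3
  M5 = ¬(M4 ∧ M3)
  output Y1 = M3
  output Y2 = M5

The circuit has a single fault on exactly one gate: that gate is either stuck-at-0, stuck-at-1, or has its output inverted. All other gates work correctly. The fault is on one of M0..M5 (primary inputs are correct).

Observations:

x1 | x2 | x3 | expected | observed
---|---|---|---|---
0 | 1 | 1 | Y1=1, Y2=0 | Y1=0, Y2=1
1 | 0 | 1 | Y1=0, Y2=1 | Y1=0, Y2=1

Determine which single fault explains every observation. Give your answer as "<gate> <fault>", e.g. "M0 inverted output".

M3 stuck-at-0

Fault-free values for test 1 (x1=0, x2=1, x3=1): M0=0, M1=1, M2=1, M3=1, M4=1, M5=0, giving Y1=1, Y2=0. Observed Y1=0, Y2=1.
Test 1: faults giving observed Y1=0, Y2=1 are {M3 stuck-at-0, M3 inverted output}.
Test 2 (x1=1, x2=0, x3=1): fault-free M0=1, M1=0, M2=0, M3=0, M4=0, M5=1 → Y1=0, Y2=1; observed Y1=0, Y2=1. Eliminates M3 inverted output.
Only M3 stuck-at-0 is consistent with every test.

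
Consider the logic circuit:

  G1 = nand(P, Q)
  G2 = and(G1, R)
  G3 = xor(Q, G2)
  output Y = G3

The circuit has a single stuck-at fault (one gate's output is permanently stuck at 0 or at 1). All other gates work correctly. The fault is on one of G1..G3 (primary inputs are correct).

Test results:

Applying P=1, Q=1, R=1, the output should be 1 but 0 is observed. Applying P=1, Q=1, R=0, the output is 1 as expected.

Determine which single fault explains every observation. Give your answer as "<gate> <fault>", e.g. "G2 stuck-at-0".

G1 stuck-at-1

Fault-free values for test 1 (P=1, Q=1, R=1): G1=0, G2=0, G3=1, giving Y=1. Observed 0.
Test 1: faults giving observed 0 are {G1 stuck-at-1, G2 stuck-at-1, G3 stuck-at-0}.
Test 2 (P=1, Q=1, R=0): fault-free G1=0, G2=0, G3=1 → 1; observed 1. Eliminates G2 stuck-at-1, G3 stuck-at-0.
Only G1 stuck-at-1 is consistent with every test.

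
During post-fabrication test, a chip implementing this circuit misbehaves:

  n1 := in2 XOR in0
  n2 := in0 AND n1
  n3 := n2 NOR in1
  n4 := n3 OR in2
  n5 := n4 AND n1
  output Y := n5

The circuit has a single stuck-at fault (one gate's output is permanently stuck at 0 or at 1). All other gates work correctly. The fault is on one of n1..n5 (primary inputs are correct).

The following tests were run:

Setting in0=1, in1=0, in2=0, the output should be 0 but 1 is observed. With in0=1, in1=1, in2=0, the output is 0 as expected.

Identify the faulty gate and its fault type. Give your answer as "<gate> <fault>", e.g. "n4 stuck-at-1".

n2 stuck-at-0

Fault-free values for test 1 (in0=1, in1=0, in2=0): n1=1, n2=1, n3=0, n4=0, n5=0, giving Y=0. Observed 1.
Test 1: faults giving observed 1 are {n2 stuck-at-0, n3 stuck-at-1, n4 stuck-at-1, n5 stuck-at-1}.
Test 2 (in0=1, in1=1, in2=0): fault-free n1=1, n2=1, n3=0, n4=0, n5=0 → 0; observed 0. Eliminates n3 stuck-at-1, n4 stuck-at-1, n5 stuck-at-1.
Only n2 stuck-at-0 is consistent with every test.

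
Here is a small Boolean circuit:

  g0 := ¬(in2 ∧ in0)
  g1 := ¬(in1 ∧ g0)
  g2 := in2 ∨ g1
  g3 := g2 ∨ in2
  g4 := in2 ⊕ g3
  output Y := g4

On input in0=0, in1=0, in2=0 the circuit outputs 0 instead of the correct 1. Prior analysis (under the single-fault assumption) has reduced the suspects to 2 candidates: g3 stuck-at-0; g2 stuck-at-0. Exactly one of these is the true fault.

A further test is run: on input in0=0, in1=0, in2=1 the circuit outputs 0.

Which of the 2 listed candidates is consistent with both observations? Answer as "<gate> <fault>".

Evaluate each candidate on input in0=0, in1=0, in2=1:
  g3 stuck-at-0: g0=1, g1=1, g2=1, g3=0 [stuck-at-0], g4=1 → 1 — eliminated
  g2 stuck-at-0: g0=1, g1=1, g2=0 [stuck-at-0], g3=1, g4=0 → 0 — matches
Only g2 stuck-at-0 reproduces the observed 0.

g2 stuck-at-0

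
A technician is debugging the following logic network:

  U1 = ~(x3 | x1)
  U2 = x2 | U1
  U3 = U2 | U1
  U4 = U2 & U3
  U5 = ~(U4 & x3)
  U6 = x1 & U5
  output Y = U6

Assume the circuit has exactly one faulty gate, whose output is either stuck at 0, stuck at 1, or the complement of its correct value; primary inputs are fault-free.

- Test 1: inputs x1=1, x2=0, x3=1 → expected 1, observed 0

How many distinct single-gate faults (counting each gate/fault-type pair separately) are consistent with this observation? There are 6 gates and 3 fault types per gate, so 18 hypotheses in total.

10

Fault-free: U1=0, U2=0, U3=0, U4=0, U5=1, U6=1 → 1. Observed 0.
  U1: stuck-at-1, inverted output ✓; others ✗
  U2: stuck-at-1, inverted output ✓; others ✗
  U3: none of the 3 fault types match ✗
  U4: stuck-at-1, inverted output ✓; others ✗
  U5: stuck-at-0, inverted output ✓; others ✗
  U6: stuck-at-0, inverted output ✓; others ✗
Consistent faults: {U1 stuck-at-1, U1 inverted output, U2 stuck-at-1, U2 inverted output, U4 stuck-at-1, U4 inverted output, U5 stuck-at-0, U5 inverted output, U6 stuck-at-0, U6 inverted output} — 10 in all.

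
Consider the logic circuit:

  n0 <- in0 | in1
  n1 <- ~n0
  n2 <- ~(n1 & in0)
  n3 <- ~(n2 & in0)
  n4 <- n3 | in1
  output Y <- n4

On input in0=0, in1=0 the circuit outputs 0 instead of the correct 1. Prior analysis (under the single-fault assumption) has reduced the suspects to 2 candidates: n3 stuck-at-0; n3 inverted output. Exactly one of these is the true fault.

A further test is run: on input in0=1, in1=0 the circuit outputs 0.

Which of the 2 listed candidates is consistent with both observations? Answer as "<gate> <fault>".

n3 stuck-at-0

Evaluate each candidate on input in0=1, in1=0:
  n3 stuck-at-0: n0=1, n1=0, n2=1, n3=0 [stuck-at-0], n4=0 → 0 — matches
  n3 inverted output: n0=1, n1=0, n2=1, n3=1 [inverted output], n4=1 → 1 — eliminated
Only n3 stuck-at-0 reproduces the observed 0.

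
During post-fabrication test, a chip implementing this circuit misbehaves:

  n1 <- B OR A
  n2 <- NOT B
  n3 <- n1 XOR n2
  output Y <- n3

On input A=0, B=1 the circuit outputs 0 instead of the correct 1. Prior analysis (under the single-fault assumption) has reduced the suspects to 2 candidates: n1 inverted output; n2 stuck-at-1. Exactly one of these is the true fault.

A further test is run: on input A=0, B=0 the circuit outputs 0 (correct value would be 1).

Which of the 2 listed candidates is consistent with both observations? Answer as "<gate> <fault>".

n1 inverted output

Evaluate each candidate on input A=0, B=0:
  n1 inverted output: n1=1 [inverted output], n2=1, n3=0 → 0 — matches
  n2 stuck-at-1: n1=0, n2=1 [stuck-at-1], n3=1 → 1 — eliminated
Only n1 inverted output reproduces the observed 0.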